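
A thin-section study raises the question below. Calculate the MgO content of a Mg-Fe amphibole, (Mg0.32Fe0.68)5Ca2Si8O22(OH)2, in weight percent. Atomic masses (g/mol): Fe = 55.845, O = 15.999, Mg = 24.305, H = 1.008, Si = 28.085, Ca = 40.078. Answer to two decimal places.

Formula mass = 919.589 g/mol.
1.60 Mg → 1.6000 mol MgO per formula unit; M(MgO) = 40.304, so MgO mass = 64.486 g.
64.486/919.589 × 100 = 7.01 wt%.

7.01 wt%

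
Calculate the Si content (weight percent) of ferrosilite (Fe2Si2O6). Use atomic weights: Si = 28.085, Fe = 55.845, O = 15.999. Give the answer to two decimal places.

M(Fe2Si2O6) = 263.854 g/mol.
Si contributes 2 × 28.085 = 56.170 g per mole.
56.170/263.854 = 0.2129 → 21.29%.

21.29 weight percent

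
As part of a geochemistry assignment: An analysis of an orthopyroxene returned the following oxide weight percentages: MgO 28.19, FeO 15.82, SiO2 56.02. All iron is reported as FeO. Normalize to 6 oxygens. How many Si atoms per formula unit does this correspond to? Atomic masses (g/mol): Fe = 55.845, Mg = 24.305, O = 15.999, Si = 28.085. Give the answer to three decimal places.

2.009 Si apfu

MgO (M=40.304): mol = 0.69943; Mg = 0.69943, O = 0.69943.
FeO (M=71.844): mol = 0.22020; Fe = 0.22020, O = 0.22020.
SiO2 (M=60.083): mol = 0.93238; Si = 0.93238, O = 1.86476.
ΣO = 2.78439; factor = 6/ΣO = 2.15487.
Si apfu = 0.93238 × 2.15487 = 2.009.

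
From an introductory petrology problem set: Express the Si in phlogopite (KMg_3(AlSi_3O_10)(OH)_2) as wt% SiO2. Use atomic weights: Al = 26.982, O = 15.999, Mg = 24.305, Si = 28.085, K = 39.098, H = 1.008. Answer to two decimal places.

Formula mass = 417.254 g/mol.
3 Si → 3.0000 mol SiO2 per formula unit; M(SiO2) = 60.083, so SiO2 mass = 180.249 g.
180.249/417.254 × 100 = 43.20 wt%.

43.20 wt%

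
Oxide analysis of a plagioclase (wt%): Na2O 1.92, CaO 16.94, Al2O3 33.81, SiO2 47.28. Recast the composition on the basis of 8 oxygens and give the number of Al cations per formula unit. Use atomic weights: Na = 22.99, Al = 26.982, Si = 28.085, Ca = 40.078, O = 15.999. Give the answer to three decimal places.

1.92 wt% Na2O ÷ 61.979 g/mol = 0.03098 mol, giving 0.06196 Na and 0.03098 O.
16.94 wt% CaO ÷ 56.077 g/mol = 0.30208 mol, giving 0.30208 Ca and 0.30208 O.
33.81 wt% Al2O3 ÷ 101.961 g/mol = 0.33160 mol, giving 0.66320 Al and 0.99480 O.
47.28 wt% SiO2 ÷ 60.083 g/mol = 0.78691 mol, giving 0.78691 Si and 1.57382 O.
Oxygen sums to 2.90168; scaling by 8/2.90168 = 2.75702 puts the formula on 8 O.
Al: 0.66320 × 2.75702 = 1.828 atoms per formula unit.

1.828 Al apfu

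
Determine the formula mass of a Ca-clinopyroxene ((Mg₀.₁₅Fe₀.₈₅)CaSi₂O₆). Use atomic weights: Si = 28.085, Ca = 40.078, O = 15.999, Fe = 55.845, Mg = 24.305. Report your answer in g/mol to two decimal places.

M = 0.15*24.305 + 0.85*55.845 + 1*40.078 + 2*28.085 + 6*15.999

243.36 g/mol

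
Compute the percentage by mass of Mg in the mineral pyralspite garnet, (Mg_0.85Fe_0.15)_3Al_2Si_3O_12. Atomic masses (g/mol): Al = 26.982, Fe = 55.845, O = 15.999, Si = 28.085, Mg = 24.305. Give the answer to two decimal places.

14.85 mass %

Molar mass of (Mg_0.85Fe_0.15)_3Al_2Si_3O_12: 2.55×24.305 + 0.45×55.845 + 2×26.982 + 3×28.085 + 12×15.999 = 417.315 g/mol.
Mass of Mg per formula unit: 2.55 × 24.305 = 61.978 g.
Weight fraction Mg = 61.978 / 417.315 = 0.1485.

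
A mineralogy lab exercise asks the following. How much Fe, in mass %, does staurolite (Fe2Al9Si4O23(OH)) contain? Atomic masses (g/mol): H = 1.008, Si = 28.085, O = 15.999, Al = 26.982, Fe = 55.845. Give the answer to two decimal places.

13.11 mass %

Formula mass = 2·55.845 + 9·26.982 + 4·28.085 + 24·15.999 + 1·1.008 = 851.852 g/mol, of which 111.690 g is Fe.
So Fe makes up 111.690/851.852 = 0.1311 of the mass, i.e. 13.11%.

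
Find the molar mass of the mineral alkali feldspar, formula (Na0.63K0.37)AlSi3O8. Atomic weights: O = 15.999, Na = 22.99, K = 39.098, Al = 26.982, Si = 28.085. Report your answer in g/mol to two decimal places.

268.18 g/mol

M = 0.63*22.99 + 0.37*39.098 + 1*26.982 + 3*28.085 + 8*15.999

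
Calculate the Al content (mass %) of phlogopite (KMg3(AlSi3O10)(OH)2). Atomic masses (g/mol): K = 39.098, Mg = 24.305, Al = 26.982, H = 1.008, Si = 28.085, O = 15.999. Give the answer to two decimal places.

M(KMg3(AlSi3O10)(OH)2) = 417.254 g/mol.
Al contributes 1 × 26.982 = 26.982 g per mole.
26.982/417.254 = 0.0647 → 6.47%.

6.47 mass %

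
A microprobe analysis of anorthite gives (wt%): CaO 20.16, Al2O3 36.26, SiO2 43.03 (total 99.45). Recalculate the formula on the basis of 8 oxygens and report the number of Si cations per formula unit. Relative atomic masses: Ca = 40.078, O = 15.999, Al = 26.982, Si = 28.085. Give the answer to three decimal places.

CaO (M=56.077): mol = 0.35951; Ca = 0.35951, O = 0.35951.
Al2O3 (M=101.961): mol = 0.35563; Al = 0.71126, O = 1.06689.
SiO2 (M=60.083): mol = 0.71618; Si = 0.71618, O = 1.43236.
ΣO = 2.85876; factor = 8/ΣO = 2.79842.
Si apfu = 0.71618 × 2.79842 = 2.004.

2.004 Si apfu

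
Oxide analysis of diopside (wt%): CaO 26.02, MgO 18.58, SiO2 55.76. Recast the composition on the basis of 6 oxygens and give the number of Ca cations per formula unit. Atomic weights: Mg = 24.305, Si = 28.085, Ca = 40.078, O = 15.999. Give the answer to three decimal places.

1.001 Ca apfu

26.02 wt% CaO ÷ 56.077 g/mol = 0.46400 mol, giving 0.46400 Ca and 0.46400 O.
18.58 wt% MgO ÷ 40.304 g/mol = 0.46100 mol, giving 0.46100 Mg and 0.46100 O.
55.76 wt% SiO2 ÷ 60.083 g/mol = 0.92805 mol, giving 0.92805 Si and 1.85610 O.
Oxygen sums to 2.78110; scaling by 6/2.78110 = 2.15742 puts the formula on 6 O.
Ca: 0.46400 × 2.15742 = 1.001 atoms per formula unit.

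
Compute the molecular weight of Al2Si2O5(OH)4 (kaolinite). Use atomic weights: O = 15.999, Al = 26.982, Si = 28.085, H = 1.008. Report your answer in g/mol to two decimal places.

M = 2·26.982 + 2·28.085 + 9·15.999 + 4·1.008

258.16 g/mol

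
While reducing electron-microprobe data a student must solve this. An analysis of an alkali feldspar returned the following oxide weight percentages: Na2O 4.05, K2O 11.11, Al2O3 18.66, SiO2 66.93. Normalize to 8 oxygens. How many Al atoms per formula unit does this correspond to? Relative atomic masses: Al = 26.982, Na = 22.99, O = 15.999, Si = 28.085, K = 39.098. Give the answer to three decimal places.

4.05 wt% Na2O ÷ 61.979 g/mol = 0.06534 mol, giving 0.13068 Na and 0.06534 O.
11.11 wt% K2O ÷ 94.195 g/mol = 0.11795 mol, giving 0.23590 K and 0.11795 O.
18.66 wt% Al2O3 ÷ 101.961 g/mol = 0.18301 mol, giving 0.36602 Al and 0.54903 O.
66.93 wt% SiO2 ÷ 60.083 g/mol = 1.11396 mol, giving 1.11396 Si and 2.22792 O.
Oxygen sums to 2.96024; scaling by 8/2.96024 = 2.70248 puts the formula on 8 O.
Al: 0.36602 × 2.70248 = 0.989 atoms per formula unit.

0.989 Al apfu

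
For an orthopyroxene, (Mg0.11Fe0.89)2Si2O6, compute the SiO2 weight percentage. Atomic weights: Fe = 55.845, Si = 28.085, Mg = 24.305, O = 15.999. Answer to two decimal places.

M((Mg0.11Fe0.89)2Si2O6) = 256.915 g/mol; M(SiO2) = 60.083 g/mol.
Moles SiO2 per formula unit = 2 Si ÷ 1 = 2.0000.
SiO2 fraction = (2.0000 × 60.083) / 256.915 = 120.166/256.915 = 0.4677.

46.77 wt%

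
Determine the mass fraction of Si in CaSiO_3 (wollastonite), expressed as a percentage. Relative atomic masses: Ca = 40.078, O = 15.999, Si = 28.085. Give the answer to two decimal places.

24.18 wt%

Molar mass of CaSiO_3: 1×40.078 + 1×28.085 + 3×15.999 = 116.160 g/mol.
Mass of Si per formula unit: 1 × 28.085 = 28.085 g.
Weight fraction Si = 28.085 / 116.160 = 0.2418.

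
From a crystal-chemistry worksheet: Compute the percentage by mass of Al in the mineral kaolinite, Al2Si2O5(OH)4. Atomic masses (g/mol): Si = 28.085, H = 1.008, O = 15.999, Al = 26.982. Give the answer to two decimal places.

20.90 weight percent

M(Al2Si2O5(OH)4) = 258.157 g/mol.
Al contributes 2 × 26.982 = 53.964 g per mole.
53.964/258.157 = 0.2090 → 20.90%.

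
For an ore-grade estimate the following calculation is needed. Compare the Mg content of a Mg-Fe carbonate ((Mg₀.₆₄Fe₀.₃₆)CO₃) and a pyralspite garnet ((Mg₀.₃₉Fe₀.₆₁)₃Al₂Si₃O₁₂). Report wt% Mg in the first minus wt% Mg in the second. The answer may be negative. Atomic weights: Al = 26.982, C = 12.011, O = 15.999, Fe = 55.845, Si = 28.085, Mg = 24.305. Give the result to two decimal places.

First mineral: 15.555 g Mg in 95.667 g formula = 16.26 wt% Mg.
Second mineral: 28.437 g Mg in 460.840 g formula = 6.17 wt% Mg.
16.26% − 6.17% gives a difference of 10.09 percentage points.

10.09 percentage points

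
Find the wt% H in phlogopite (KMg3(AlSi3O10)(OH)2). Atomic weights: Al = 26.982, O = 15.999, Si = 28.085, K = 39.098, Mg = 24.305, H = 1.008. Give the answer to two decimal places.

Molar mass of KMg3(AlSi3O10)(OH)2: 1×39.098 + 3×24.305 + 1×26.982 + 3×28.085 + 12×15.999 + 2×1.008 = 417.254 g/mol.
Mass of H per formula unit: 2 × 1.008 = 2.016 g.
Weight fraction H = 2.016 / 417.254 = 0.0048.

0.48 mass %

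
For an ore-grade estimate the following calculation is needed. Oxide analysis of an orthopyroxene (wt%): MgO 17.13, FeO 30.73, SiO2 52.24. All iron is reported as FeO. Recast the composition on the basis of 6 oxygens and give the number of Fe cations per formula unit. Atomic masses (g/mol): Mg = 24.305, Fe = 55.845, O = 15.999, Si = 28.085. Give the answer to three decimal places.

MgO (M=40.304): mol = 0.42502; Mg = 0.42502, O = 0.42502.
FeO (M=71.844): mol = 0.42773; Fe = 0.42773, O = 0.42773.
SiO2 (M=60.083): mol = 0.86946; Si = 0.86946, O = 1.73892.
ΣO = 2.59167; factor = 6/ΣO = 2.31511.
Fe apfu = 0.42773 × 2.31511 = 0.990.

0.990 Fe apfu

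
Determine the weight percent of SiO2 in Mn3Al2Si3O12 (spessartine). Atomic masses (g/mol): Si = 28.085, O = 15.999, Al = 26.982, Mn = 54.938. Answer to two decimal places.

Formula mass = 495.021 g/mol.
3 Si → 3.0000 mol SiO2 per formula unit; M(SiO2) = 60.083, so SiO2 mass = 180.249 g.
180.249/495.021 × 100 = 36.41 wt%.

36.41 wt%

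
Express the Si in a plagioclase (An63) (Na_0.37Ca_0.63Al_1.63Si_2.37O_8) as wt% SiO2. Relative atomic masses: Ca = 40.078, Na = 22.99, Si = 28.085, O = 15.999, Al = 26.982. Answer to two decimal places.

52.30 wt%

Formula mass = 272.290 g/mol.
2.37 Si → 2.3700 mol SiO2 per formula unit; M(SiO2) = 60.083, so SiO2 mass = 142.397 g.
142.397/272.290 × 100 = 52.30 wt%.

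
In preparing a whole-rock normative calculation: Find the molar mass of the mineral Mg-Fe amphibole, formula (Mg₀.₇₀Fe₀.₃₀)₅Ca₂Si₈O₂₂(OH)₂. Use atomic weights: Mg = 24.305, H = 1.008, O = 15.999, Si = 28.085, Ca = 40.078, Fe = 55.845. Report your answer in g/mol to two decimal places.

859.66 g/mol

The formula mass is the sum 3.50(24.305) + 1.50(55.845) + 2(40.078) + 8(28.085) + 24(15.999) + 2(1.008).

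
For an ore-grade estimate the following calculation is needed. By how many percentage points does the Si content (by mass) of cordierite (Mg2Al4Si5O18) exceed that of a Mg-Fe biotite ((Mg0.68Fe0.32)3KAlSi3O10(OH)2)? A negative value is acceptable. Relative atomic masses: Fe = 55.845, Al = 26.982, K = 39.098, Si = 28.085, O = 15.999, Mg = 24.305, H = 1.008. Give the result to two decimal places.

First mineral: 140.425 g Si in 584.945 g formula = 24.01 wt% Si.
Second mineral: 84.255 g Si in 447.532 g formula = 18.83 wt% Si.
24.01% − 18.83% gives a difference of 5.18 percentage points.

5.18 percentage points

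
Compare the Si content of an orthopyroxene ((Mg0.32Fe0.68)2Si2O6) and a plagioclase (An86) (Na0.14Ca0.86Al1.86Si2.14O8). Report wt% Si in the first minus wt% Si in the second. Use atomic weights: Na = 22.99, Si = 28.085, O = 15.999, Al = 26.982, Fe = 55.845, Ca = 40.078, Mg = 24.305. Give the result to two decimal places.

Si in (Mg0.32Fe0.68)2Si2O6: molar mass 243.668 g/mol; 2×28.085 = 56.170 g → 23.05 wt%.
Si in Na0.14Ca0.86Al1.86Si2.14O8: molar mass 275.966 g/mol; 2.14×28.085 = 60.102 g → 21.78 wt%.
Difference = 23.05 − 21.78 = 1.27 percentage points.

1.27 percentage points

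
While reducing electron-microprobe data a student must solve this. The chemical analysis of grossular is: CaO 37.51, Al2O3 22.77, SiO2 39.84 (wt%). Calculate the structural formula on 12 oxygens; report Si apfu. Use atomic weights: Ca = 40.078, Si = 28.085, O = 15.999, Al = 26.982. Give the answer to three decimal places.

CaO: 37.51/56.077 = 0.66890 mol → 0.66890 mol Ca, 0.66890 mol O.
Al2O3: 22.77/101.961 = 0.22332 mol → 0.44664 mol Al, 0.66996 mol O.
SiO2: 39.84/60.083 = 0.66308 mol → 0.66308 mol Si, 1.32616 mol O.
Total oxygen = 2.66502 mol. Normalization factor = 12/2.66502 = 4.50278.
Si per 12 O = 0.66308 × 4.50278 = 2.986.

2.986 Si apfu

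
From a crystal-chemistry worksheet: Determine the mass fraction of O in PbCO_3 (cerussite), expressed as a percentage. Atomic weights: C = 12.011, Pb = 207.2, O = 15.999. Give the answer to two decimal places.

Molar mass of PbCO_3: 1·207.2 + 1·12.011 + 3·15.999 = 267.208 g/mol.
Mass of O per formula unit: 3 × 15.999 = 47.997 g.
Weight fraction O = 47.997 / 267.208 = 0.1796.

17.96 mass %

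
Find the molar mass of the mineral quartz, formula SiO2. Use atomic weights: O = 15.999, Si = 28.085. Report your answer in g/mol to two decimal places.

M = 1·28.085 + 2·15.999

60.08 g/mol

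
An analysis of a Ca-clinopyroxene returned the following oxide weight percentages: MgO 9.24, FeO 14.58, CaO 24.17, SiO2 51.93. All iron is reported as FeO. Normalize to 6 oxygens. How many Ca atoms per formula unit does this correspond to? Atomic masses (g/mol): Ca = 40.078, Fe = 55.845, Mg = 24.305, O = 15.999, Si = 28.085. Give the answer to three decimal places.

MgO: 9.24/40.304 = 0.22926 mol → 0.22926 mol Mg, 0.22926 mol O.
FeO: 14.58/71.844 = 0.20294 mol → 0.20294 mol Fe, 0.20294 mol O.
CaO: 24.17/56.077 = 0.43101 mol → 0.43101 mol Ca, 0.43101 mol O.
SiO2: 51.93/60.083 = 0.86430 mol → 0.86430 mol Si, 1.72860 mol O.
Total oxygen = 2.59181 mol. Normalization factor = 6/2.59181 = 2.31498.
Ca per 6 O = 0.43101 × 2.31498 = 0.998.

0.998 Ca apfu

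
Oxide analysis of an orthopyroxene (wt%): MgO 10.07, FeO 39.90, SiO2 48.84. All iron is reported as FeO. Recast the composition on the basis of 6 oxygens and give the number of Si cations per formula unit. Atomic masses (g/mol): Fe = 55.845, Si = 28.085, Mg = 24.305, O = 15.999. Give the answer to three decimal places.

2.006 Si apfu

MgO: 10.07/40.304 = 0.24985 mol → 0.24985 mol Mg, 0.24985 mol O.
FeO: 39.90/71.844 = 0.55537 mol → 0.55537 mol Fe, 0.55537 mol O.
SiO2: 48.84/60.083 = 0.81288 mol → 0.81288 mol Si, 1.62576 mol O.
Total oxygen = 2.43098 mol. Normalization factor = 6/2.43098 = 2.46814.
Si per 6 O = 0.81288 × 2.46814 = 2.006.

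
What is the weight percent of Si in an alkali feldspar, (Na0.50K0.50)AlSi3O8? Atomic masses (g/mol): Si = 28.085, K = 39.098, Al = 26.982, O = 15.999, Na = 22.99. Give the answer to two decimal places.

31.17 wt%

Molar mass of (Na0.50K0.50)AlSi3O8: 0.50*22.99 + 0.50*39.098 + 1*26.982 + 3*28.085 + 8*15.999 = 270.273 g/mol.
Mass of Si per formula unit: 3 × 28.085 = 84.255 g.
Weight fraction Si = 84.255 / 270.273 = 0.3117.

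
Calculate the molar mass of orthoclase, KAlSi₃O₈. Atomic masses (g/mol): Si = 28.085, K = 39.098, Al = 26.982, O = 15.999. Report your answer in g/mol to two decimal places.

278.33 g/mol

K: 1 × 39.098 = 39.0980
Al: 1 × 26.982 = 26.9820
Si: 3 × 28.085 = 84.2550
O: 8 × 15.999 = 127.9920
Summing the contributions gives the formula mass.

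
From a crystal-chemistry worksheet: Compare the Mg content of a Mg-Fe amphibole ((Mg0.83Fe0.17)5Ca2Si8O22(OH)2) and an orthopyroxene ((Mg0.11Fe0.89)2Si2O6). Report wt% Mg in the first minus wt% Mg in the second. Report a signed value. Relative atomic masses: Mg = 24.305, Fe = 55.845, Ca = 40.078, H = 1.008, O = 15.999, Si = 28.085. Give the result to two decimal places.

9.94 percentage points

First mineral: 100.866 g Mg in 839.162 g formula = 12.02 wt% Mg.
Second mineral: 5.347 g Mg in 256.915 g formula = 2.08 wt% Mg.
12.02% − 2.08% gives a difference of 9.94 percentage points.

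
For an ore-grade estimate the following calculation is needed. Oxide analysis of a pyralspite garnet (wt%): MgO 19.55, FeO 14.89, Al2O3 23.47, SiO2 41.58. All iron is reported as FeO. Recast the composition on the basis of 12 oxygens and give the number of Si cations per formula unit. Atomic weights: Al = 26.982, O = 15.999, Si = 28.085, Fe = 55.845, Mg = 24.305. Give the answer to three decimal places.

3.001 Si apfu

MgO (M=40.304): mol = 0.48506; Mg = 0.48506, O = 0.48506.
FeO (M=71.844): mol = 0.20725; Fe = 0.20725, O = 0.20725.
Al2O3 (M=101.961): mol = 0.23019; Al = 0.46038, O = 0.69057.
SiO2 (M=60.083): mol = 0.69204; Si = 0.69204, O = 1.38408.
ΣO = 2.76696; factor = 12/ΣO = 4.33689.
Si apfu = 0.69204 × 4.33689 = 3.001.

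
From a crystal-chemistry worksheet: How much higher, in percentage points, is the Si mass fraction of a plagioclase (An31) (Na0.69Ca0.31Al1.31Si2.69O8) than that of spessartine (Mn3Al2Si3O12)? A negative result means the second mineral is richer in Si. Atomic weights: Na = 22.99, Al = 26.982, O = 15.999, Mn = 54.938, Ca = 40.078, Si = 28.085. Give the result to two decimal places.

11.26 percentage points

First mineral: 75.549 g Si in 267.174 g formula = 28.28 wt% Si.
Second mineral: 84.255 g Si in 495.021 g formula = 17.02 wt% Si.
28.28% − 17.02% gives a difference of 11.26 percentage points.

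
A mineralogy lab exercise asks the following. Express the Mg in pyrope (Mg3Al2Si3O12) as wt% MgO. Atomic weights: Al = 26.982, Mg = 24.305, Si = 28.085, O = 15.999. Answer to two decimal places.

29.99 wt%

Molar mass of Mg3Al2Si3O12 = 3*24.305 + 2*26.982 + 3*28.085 + 12*15.999 = 403.122 g/mol.
Each formula unit contains 3 Mg, equivalent to 3/1 = 3.0000 mol MgO.
M(MgO) = 1×24.305 + 1×15.999 = 40.304 g/mol.
Mass of MgO per formula unit = 3.0000 × 40.304 = 120.912 g.
MgO wt% = 120.912 / 403.122 × 100 = 29.99%.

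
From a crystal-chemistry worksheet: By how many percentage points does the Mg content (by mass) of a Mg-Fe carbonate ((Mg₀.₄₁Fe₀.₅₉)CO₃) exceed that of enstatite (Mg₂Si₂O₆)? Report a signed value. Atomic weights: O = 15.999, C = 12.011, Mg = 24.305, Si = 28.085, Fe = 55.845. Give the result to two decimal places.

First mineral: 9.965 g Mg in 102.922 g formula = 9.68 wt% Mg.
Second mineral: 48.610 g Mg in 200.774 g formula = 24.21 wt% Mg.
9.68% − 24.21% gives a difference of -14.53 percentage points.

-14.53 percentage points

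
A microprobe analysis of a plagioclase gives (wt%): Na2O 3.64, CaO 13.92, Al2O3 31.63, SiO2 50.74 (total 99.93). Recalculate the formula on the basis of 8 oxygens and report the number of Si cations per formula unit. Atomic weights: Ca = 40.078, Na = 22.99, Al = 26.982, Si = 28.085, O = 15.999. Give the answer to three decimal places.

Na2O (M=61.979): mol = 0.05873; Na = 0.11746, O = 0.05873.
CaO (M=56.077): mol = 0.24823; Ca = 0.24823, O = 0.24823.
Al2O3 (M=101.961): mol = 0.31022; Al = 0.62044, O = 0.93066.
SiO2 (M=60.083): mol = 0.84450; Si = 0.84450, O = 1.68900.
ΣO = 2.92662; factor = 8/ΣO = 2.73353.
Si apfu = 0.84450 × 2.73353 = 2.308.

2.308 Si apfu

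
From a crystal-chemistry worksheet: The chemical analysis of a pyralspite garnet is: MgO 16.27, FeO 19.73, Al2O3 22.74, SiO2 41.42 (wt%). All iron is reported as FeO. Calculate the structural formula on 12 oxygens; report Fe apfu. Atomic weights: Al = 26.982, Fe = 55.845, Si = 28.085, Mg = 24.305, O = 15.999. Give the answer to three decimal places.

MgO (M=40.304): mol = 0.40368; Mg = 0.40368, O = 0.40368.
FeO (M=71.844): mol = 0.27462; Fe = 0.27462, O = 0.27462.
Al2O3 (M=101.961): mol = 0.22303; Al = 0.44606, O = 0.66909.
SiO2 (M=60.083): mol = 0.68938; Si = 0.68938, O = 1.37876.
ΣO = 2.72615; factor = 12/ΣO = 4.40181.
Fe apfu = 0.27462 × 4.40181 = 1.209.

1.209 Fe apfu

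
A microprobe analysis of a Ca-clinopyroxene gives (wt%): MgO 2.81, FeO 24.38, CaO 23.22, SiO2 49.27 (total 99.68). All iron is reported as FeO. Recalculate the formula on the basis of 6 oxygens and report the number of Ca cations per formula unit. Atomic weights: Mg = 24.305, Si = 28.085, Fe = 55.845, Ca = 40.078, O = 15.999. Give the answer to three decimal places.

1.009 Ca apfu

MgO: 2.81/40.304 = 0.06972 mol → 0.06972 mol Mg, 0.06972 mol O.
FeO: 24.38/71.844 = 0.33935 mol → 0.33935 mol Fe, 0.33935 mol O.
CaO: 23.22/56.077 = 0.41407 mol → 0.41407 mol Ca, 0.41407 mol O.
SiO2: 49.27/60.083 = 0.82003 mol → 0.82003 mol Si, 1.64006 mol O.
Total oxygen = 2.46320 mol. Normalization factor = 6/2.46320 = 2.43586.
Ca per 6 O = 0.41407 × 2.43586 = 1.009.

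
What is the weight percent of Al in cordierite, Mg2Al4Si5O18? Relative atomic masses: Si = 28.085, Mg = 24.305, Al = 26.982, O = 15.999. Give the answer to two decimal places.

M(Mg2Al4Si5O18) = 584.945 g/mol.
Al contributes 4 × 26.982 = 107.928 g per mole.
107.928/584.945 = 0.1845 → 18.45%.

18.45 weight percent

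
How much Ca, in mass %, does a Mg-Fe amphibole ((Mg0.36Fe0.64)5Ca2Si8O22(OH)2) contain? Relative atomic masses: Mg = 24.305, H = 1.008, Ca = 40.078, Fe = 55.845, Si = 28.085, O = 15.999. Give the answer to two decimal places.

8.78 mass %

Formula mass = 1.80×24.305 + 3.20×55.845 + 2×40.078 + 8×28.085 + 24×15.999 + 2×1.008 = 913.281 g/mol, of which 80.156 g is Ca.
So Ca makes up 80.156/913.281 = 0.0878 of the mass, i.e. 8.78%.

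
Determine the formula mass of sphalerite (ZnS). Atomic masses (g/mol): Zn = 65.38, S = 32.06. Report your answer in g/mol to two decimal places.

The formula mass is the sum 1*65.38 + 1*32.06.

97.44 g/mol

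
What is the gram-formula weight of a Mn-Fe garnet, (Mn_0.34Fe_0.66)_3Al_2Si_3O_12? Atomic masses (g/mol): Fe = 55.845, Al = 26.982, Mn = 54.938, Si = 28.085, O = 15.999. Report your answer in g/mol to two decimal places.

496.82 g/mol

The formula mass is the sum 1.02(54.938) + 1.98(55.845) + 2(26.982) + 3(28.085) + 12(15.999).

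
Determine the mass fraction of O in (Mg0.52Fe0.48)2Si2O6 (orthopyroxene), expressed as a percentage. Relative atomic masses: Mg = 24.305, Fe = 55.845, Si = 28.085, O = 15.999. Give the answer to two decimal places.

Molar mass of (Mg0.52Fe0.48)2Si2O6: 1.04×24.305 + 0.96×55.845 + 2×28.085 + 6×15.999 = 231.052 g/mol.
Mass of O per formula unit: 6 × 15.999 = 95.994 g.
Weight fraction O = 95.994 / 231.052 = 0.4155.

41.55 wt%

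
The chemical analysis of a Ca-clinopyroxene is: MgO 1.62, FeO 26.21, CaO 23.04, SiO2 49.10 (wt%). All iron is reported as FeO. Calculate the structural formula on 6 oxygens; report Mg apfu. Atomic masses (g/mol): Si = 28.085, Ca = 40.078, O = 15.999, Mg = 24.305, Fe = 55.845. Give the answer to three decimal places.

0.098 Mg apfu

1.62 wt% MgO ÷ 40.304 g/mol = 0.04019 mol, giving 0.04019 Mg and 0.04019 O.
26.21 wt% FeO ÷ 71.844 g/mol = 0.36482 mol, giving 0.36482 Fe and 0.36482 O.
23.04 wt% CaO ÷ 56.077 g/mol = 0.41086 mol, giving 0.41086 Ca and 0.41086 O.
49.10 wt% SiO2 ÷ 60.083 g/mol = 0.81720 mol, giving 0.81720 Si and 1.63440 O.
Oxygen sums to 2.45027; scaling by 6/2.45027 = 2.44871 puts the formula on 6 O.
Mg: 0.04019 × 2.44871 = 0.098 atoms per formula unit.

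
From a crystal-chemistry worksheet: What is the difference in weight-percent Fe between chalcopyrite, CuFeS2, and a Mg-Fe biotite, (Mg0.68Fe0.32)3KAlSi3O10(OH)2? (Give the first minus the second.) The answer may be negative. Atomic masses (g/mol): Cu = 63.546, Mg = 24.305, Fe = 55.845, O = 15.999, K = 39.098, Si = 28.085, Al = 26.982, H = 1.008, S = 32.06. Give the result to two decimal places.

18.45 percentage points

Fe in CuFeS2: molar mass 183.511 g/mol; 1×55.845 = 55.845 g → 30.43 wt%.
Fe in (Mg0.68Fe0.32)3KAlSi3O10(OH)2: molar mass 447.532 g/mol; 0.96×55.845 = 53.611 g → 11.98 wt%.
Difference = 30.43 − 11.98 = 18.45 percentage points.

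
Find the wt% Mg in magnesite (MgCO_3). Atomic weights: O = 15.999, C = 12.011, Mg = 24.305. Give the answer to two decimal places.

M(MgCO_3) = 84.313 g/mol.
Mg contributes 1 × 24.305 = 24.305 g per mole.
24.305/84.313 = 0.2883 → 28.83%.

28.83 mass %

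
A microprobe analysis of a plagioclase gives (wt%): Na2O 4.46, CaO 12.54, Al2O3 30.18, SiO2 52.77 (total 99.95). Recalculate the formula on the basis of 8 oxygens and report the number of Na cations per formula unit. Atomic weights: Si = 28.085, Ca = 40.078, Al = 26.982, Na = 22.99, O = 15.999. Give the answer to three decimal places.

Na2O (M=61.979): mol = 0.07196; Na = 0.14392, O = 0.07196.
CaO (M=56.077): mol = 0.22362; Ca = 0.22362, O = 0.22362.
Al2O3 (M=101.961): mol = 0.29600; Al = 0.59200, O = 0.88800.
SiO2 (M=60.083): mol = 0.87829; Si = 0.87829, O = 1.75658.
ΣO = 2.94016; factor = 8/ΣO = 2.72094.
Na apfu = 0.14392 × 2.72094 = 0.392.

0.392 Na apfu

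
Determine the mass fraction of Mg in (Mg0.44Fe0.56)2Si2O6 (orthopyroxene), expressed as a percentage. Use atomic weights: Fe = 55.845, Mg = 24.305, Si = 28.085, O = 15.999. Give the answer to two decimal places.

9.06 wt%

Formula mass = 0.88×24.305 + 1.12×55.845 + 2×28.085 + 6×15.999 = 236.099 g/mol, of which 21.388 g is Mg.
So Mg makes up 21.388/236.099 = 0.0906 of the mass, i.e. 9.06%.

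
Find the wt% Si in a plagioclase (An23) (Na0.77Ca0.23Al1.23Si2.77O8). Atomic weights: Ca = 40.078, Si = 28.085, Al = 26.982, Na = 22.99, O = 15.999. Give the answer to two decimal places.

29.26 wt%

Formula mass = 0.77*22.99 + 0.23*40.078 + 1.23*26.982 + 2.77*28.085 + 8*15.999 = 265.896 g/mol, of which 77.795 g is Si.
So Si makes up 77.795/265.896 = 0.2926 of the mass, i.e. 29.26%.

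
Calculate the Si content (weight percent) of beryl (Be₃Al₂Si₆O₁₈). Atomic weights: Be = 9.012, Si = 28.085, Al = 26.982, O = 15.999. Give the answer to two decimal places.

31.35 weight percent

M(Be₃Al₂Si₆O₁₈) = 537.492 g/mol.
Si contributes 6 × 28.085 = 168.510 g per mole.
168.510/537.492 = 0.3135 → 31.35%.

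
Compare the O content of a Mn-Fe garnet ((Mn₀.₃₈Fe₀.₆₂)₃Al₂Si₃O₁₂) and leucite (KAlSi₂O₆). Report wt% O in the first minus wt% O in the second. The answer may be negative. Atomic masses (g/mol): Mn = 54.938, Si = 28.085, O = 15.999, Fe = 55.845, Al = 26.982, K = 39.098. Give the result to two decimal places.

-5.33 percentage points

First mineral: 191.988 g O in 496.708 g formula = 38.65 wt% O.
Second mineral: 95.994 g O in 218.244 g formula = 43.98 wt% O.
38.65% − 43.98% gives a difference of -5.33 percentage points.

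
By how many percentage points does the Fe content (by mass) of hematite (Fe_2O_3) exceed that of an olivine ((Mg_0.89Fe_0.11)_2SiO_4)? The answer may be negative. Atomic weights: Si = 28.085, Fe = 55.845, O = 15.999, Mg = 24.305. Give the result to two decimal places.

Fe in Fe_2O_3: molar mass 159.687 g/mol; 2×55.845 = 111.690 g → 69.94 wt%.
Fe in (Mg_0.89Fe_0.11)_2SiO_4: molar mass 147.630 g/mol; 0.22×55.845 = 12.286 g → 8.32 wt%.
Difference = 69.94 − 8.32 = 61.62 percentage points.

61.62 percentage points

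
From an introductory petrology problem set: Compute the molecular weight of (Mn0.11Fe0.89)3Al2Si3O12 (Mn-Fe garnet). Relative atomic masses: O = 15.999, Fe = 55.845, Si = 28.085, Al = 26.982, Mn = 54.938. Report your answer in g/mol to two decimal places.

497.44 g/mol

The formula mass is the sum 0.33·54.938 + 2.67·55.845 + 2·26.982 + 3·28.085 + 12·15.999.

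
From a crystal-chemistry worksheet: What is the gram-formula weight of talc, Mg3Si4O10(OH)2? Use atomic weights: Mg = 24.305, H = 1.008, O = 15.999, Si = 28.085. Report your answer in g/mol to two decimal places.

379.26 g/mol

M = 3*24.305 + 4*28.085 + 12*15.999 + 2*1.008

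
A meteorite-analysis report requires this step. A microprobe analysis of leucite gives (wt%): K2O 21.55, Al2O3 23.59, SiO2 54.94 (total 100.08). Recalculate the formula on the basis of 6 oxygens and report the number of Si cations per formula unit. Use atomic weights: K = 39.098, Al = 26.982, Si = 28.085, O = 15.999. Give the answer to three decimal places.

1.994 Si apfu

K2O (M=94.195): mol = 0.22878; K = 0.45756, O = 0.22878.
Al2O3 (M=101.961): mol = 0.23136; Al = 0.46272, O = 0.69408.
SiO2 (M=60.083): mol = 0.91440; Si = 0.91440, O = 1.82880.
ΣO = 2.75166; factor = 6/ΣO = 2.18050.
Si apfu = 0.91440 × 2.18050 = 1.994.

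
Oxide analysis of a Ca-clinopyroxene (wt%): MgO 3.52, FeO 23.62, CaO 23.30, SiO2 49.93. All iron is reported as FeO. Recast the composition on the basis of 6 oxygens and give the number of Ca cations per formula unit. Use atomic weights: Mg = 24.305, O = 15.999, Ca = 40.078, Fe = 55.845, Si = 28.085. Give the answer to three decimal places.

MgO: 3.52/40.304 = 0.08734 mol → 0.08734 mol Mg, 0.08734 mol O.
FeO: 23.62/71.844 = 0.32877 mol → 0.32877 mol Fe, 0.32877 mol O.
CaO: 23.30/56.077 = 0.41550 mol → 0.41550 mol Ca, 0.41550 mol O.
SiO2: 49.93/60.083 = 0.83102 mol → 0.83102 mol Si, 1.66204 mol O.
Total oxygen = 2.49365 mol. Normalization factor = 6/2.49365 = 2.40611.
Ca per 6 O = 0.41550 × 2.40611 = 1.000.

1.000 Ca apfu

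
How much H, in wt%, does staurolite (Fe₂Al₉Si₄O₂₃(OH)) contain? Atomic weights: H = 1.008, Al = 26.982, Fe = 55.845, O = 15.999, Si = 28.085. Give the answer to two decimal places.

Molar mass of Fe₂Al₉Si₄O₂₃(OH): 2*55.845 + 9*26.982 + 4*28.085 + 24*15.999 + 1*1.008 = 851.852 g/mol.
Mass of H per formula unit: 1 × 1.008 = 1.008 g.
Weight fraction H = 1.008 / 851.852 = 0.0012.

0.12 wt%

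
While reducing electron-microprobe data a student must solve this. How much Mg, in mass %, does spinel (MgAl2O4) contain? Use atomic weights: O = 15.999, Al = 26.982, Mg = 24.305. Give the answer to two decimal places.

17.08 mass %

Molar mass of MgAl2O4: 1·24.305 + 2·26.982 + 4·15.999 = 142.265 g/mol.
Mass of Mg per formula unit: 1 × 24.305 = 24.305 g.
Weight fraction Mg = 24.305 / 142.265 = 0.1708.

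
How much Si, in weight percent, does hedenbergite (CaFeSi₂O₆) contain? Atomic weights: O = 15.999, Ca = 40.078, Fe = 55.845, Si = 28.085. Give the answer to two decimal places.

Molar mass of CaFeSi₂O₆: 1*40.078 + 1*55.845 + 2*28.085 + 6*15.999 = 248.087 g/mol.
Mass of Si per formula unit: 2 × 28.085 = 56.170 g.
Weight fraction Si = 56.170 / 248.087 = 0.2264.

22.64 weight percent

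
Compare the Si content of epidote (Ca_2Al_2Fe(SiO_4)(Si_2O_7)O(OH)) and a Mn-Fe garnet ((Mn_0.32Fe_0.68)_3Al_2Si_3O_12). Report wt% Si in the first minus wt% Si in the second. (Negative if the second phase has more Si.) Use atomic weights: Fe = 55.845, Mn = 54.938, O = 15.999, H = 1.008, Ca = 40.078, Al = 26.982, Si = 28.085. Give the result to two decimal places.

0.48 percentage points

First mineral: 84.255 g Si in 483.215 g formula = 17.44 wt% Si.
Second mineral: 84.255 g Si in 496.871 g formula = 16.96 wt% Si.
17.44% − 16.96% gives a difference of 0.48 percentage points.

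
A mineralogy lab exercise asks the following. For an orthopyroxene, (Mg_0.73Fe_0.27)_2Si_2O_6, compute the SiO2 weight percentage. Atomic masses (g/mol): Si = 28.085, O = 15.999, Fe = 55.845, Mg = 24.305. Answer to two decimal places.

M((Mg_0.73Fe_0.27)_2Si_2O_6) = 217.806 g/mol; M(SiO2) = 60.083 g/mol.
Moles SiO2 per formula unit = 2 Si ÷ 1 = 2.0000.
SiO2 fraction = (2.0000 × 60.083) / 217.806 = 120.166/217.806 = 0.5517.

55.17 wt%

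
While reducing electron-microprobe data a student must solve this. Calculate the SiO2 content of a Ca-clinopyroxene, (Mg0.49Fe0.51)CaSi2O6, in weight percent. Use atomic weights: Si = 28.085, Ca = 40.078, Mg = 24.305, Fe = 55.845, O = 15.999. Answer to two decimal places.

Molar mass of (Mg0.49Fe0.51)CaSi2O6 = 0.49×24.305 + 0.51×55.845 + 1×40.078 + 2×28.085 + 6×15.999 = 232.632 g/mol.
Each formula unit contains 2 Si, equivalent to 2/1 = 2.0000 mol SiO2.
M(SiO2) = 1×28.085 + 2×15.999 = 60.083 g/mol.
Mass of SiO2 per formula unit = 2.0000 × 60.083 = 120.166 g.
SiO2 wt% = 120.166 / 232.632 × 100 = 51.65%.

51.65 wt%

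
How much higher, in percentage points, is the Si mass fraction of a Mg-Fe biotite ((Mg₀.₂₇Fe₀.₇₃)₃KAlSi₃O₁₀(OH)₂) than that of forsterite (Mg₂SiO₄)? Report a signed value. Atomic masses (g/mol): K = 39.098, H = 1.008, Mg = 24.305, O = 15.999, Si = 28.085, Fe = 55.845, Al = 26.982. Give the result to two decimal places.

-2.64 percentage points

First mineral: 84.255 g Si in 486.327 g formula = 17.32 wt% Si.
Second mineral: 28.085 g Si in 140.691 g formula = 19.96 wt% Si.
17.32% − 19.96% gives a difference of -2.64 percentage points.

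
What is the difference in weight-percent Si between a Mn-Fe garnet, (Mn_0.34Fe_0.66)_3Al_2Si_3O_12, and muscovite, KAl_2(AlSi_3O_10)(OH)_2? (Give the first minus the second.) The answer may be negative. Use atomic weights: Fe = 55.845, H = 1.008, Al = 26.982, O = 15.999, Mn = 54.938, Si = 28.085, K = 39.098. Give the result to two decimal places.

Si in (Mn_0.34Fe_0.66)_3Al_2Si_3O_12: molar mass 496.817 g/mol; 3×28.085 = 84.255 g → 16.96 wt%.
Si in KAl_2(AlSi_3O_10)(OH)_2: molar mass 398.303 g/mol; 3×28.085 = 84.255 g → 21.15 wt%.
Difference = 16.96 − 21.15 = -4.19 percentage points.

-4.19 percentage points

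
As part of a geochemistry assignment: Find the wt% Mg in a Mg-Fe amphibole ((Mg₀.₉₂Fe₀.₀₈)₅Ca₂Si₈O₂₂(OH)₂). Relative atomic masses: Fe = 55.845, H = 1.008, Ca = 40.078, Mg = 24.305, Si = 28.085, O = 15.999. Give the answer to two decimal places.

13.55 weight percent

Formula mass = 4.60×24.305 + 0.40×55.845 + 2×40.078 + 8×28.085 + 24×15.999 + 2×1.008 = 824.969 g/mol, of which 111.803 g is Mg.
So Mg makes up 111.803/824.969 = 0.1355 of the mass, i.e. 13.55%.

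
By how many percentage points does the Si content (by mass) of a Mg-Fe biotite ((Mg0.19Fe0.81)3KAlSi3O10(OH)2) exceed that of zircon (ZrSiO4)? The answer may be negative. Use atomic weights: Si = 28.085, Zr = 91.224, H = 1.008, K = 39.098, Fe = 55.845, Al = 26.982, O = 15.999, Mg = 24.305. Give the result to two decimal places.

Si in (Mg0.19Fe0.81)3KAlSi3O10(OH)2: molar mass 493.896 g/mol; 3×28.085 = 84.255 g → 17.06 wt%.
Si in ZrSiO4: molar mass 183.305 g/mol; 1×28.085 = 28.085 g → 15.32 wt%.
Difference = 17.06 − 15.32 = 1.74 percentage points.

1.74 percentage points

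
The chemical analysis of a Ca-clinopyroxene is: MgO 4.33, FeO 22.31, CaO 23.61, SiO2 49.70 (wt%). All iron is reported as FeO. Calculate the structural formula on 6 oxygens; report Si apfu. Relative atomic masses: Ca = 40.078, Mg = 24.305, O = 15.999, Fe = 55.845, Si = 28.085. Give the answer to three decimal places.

4.33 wt% MgO ÷ 40.304 g/mol = 0.10743 mol, giving 0.10743 Mg and 0.10743 O.
22.31 wt% FeO ÷ 71.844 g/mol = 0.31053 mol, giving 0.31053 Fe and 0.31053 O.
23.61 wt% CaO ÷ 56.077 g/mol = 0.42103 mol, giving 0.42103 Ca and 0.42103 O.
49.70 wt% SiO2 ÷ 60.083 g/mol = 0.82719 mol, giving 0.82719 Si and 1.65438 O.
Oxygen sums to 2.49337; scaling by 6/2.49337 = 2.40638 puts the formula on 6 O.
Si: 0.82719 × 2.40638 = 1.991 atoms per formula unit.

1.991 Si apfu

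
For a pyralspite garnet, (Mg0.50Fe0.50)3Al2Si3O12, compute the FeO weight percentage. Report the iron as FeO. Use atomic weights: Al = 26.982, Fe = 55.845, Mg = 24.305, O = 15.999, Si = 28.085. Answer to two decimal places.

Formula mass = 450.432 g/mol.
1.50 Fe → 1.5000 mol FeO per formula unit; M(FeO) = 71.844, so FeO mass = 107.766 g.
107.766/450.432 × 100 = 23.93 wt%.

23.93 wt%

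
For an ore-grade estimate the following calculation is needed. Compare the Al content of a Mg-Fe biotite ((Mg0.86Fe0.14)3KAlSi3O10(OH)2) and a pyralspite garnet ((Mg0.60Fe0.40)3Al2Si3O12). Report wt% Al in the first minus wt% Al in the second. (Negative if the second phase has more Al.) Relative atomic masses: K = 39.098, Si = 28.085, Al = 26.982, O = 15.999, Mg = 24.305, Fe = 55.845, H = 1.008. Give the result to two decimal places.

Al in (Mg0.86Fe0.14)3KAlSi3O10(OH)2: molar mass 430.501 g/mol; 1×26.982 = 26.982 g → 6.27 wt%.
Al in (Mg0.60Fe0.40)3Al2Si3O12: molar mass 440.970 g/mol; 2×26.982 = 53.964 g → 12.24 wt%.
Difference = 6.27 − 12.24 = -5.97 percentage points.

-5.97 percentage points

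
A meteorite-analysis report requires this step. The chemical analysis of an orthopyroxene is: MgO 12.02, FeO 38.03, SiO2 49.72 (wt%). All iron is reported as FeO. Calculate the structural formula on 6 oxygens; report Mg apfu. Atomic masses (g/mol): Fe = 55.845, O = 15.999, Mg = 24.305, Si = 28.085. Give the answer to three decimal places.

0.721 Mg apfu

MgO: 12.02/40.304 = 0.29823 mol → 0.29823 mol Mg, 0.29823 mol O.
FeO: 38.03/71.844 = 0.52934 mol → 0.52934 mol Fe, 0.52934 mol O.
SiO2: 49.72/60.083 = 0.82752 mol → 0.82752 mol Si, 1.65504 mol O.
Total oxygen = 2.48261 mol. Normalization factor = 6/2.48261 = 2.41681.
Mg per 6 O = 0.29823 × 2.41681 = 0.721.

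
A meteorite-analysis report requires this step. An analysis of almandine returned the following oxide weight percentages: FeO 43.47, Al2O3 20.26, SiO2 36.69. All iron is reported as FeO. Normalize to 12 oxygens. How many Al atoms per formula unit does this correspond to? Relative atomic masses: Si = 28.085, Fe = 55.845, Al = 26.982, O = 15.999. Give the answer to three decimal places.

1.969 Al apfu

FeO (M=71.844): mol = 0.60506; Fe = 0.60506, O = 0.60506.
Al2O3 (M=101.961): mol = 0.19870; Al = 0.39740, O = 0.59610.
SiO2 (M=60.083): mol = 0.61066; Si = 0.61066, O = 1.22132.
ΣO = 2.42248; factor = 12/ΣO = 4.95360.
Al apfu = 0.39740 × 4.95360 = 1.969.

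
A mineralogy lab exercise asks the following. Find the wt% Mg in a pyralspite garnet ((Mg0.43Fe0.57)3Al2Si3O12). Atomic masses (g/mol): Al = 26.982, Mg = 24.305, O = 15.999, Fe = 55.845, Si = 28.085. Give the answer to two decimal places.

6.86 mass %

Formula mass = 1.29×24.305 + 1.71×55.845 + 2×26.982 + 3×28.085 + 12×15.999 = 457.055 g/mol, of which 31.353 g is Mg.
So Mg makes up 31.353/457.055 = 0.0686 of the mass, i.e. 6.86%.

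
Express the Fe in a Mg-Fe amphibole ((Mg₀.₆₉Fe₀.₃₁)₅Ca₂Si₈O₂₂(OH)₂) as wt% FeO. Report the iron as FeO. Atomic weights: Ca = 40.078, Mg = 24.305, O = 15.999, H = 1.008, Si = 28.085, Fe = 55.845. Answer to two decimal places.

M((Mg₀.₆₉Fe₀.₃₁)₅Ca₂Si₈O₂₂(OH)₂) = 861.240 g/mol; M(FeO) = 71.844 g/mol.
Moles FeO per formula unit = 1.55 Fe ÷ 1 = 1.5500.
FeO fraction = (1.5500 × 71.844) / 861.240 = 111.358/861.240 = 0.1293.

12.93 wt%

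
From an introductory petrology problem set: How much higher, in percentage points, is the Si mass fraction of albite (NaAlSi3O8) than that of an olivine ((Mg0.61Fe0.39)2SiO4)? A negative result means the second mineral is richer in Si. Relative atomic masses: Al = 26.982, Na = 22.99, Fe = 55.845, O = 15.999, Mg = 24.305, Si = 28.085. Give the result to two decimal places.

Si in NaAlSi3O8: molar mass 262.219 g/mol; 3×28.085 = 84.255 g → 32.13 wt%.
Si in (Mg0.61Fe0.39)2SiO4: molar mass 165.292 g/mol; 1×28.085 = 28.085 g → 16.99 wt%.
Difference = 32.13 − 16.99 = 15.14 percentage points.

15.14 percentage points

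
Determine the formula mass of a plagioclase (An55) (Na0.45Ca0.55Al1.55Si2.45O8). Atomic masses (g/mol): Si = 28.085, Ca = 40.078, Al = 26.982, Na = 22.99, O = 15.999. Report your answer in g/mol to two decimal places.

The formula mass is the sum 0.45(22.99) + 0.55(40.078) + 1.55(26.982) + 2.45(28.085) + 8(15.999).

271.01 g/mol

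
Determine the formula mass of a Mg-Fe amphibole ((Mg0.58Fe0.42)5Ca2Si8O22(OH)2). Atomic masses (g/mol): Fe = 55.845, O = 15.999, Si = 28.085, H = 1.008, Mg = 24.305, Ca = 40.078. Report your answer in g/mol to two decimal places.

The formula mass is the sum 2.90(24.305) + 2.10(55.845) + 2(40.078) + 8(28.085) + 24(15.999) + 2(1.008).

878.59 g/mol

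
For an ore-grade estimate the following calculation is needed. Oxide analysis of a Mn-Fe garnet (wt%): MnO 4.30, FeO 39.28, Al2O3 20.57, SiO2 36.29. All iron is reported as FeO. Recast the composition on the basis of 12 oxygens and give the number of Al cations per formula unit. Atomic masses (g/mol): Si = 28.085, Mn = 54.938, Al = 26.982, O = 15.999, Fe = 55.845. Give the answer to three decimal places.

MnO (M=70.937): mol = 0.06062; Mn = 0.06062, O = 0.06062.
FeO (M=71.844): mol = 0.54674; Fe = 0.54674, O = 0.54674.
Al2O3 (M=101.961): mol = 0.20174; Al = 0.40348, O = 0.60522.
SiO2 (M=60.083): mol = 0.60400; Si = 0.60400, O = 1.20800.
ΣO = 2.42058; factor = 12/ΣO = 4.95749.
Al apfu = 0.40348 × 4.95749 = 2.000.

2.000 Al apfu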